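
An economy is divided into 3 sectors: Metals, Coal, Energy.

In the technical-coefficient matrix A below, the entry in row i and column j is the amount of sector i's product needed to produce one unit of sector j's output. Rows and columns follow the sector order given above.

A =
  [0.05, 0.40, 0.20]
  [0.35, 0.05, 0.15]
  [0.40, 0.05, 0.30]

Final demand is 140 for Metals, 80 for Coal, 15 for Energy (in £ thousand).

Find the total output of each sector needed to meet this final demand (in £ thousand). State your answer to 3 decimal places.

I − A =
  [   0.95    -0.40    -0.20]
  [  -0.35     0.95    -0.15]
  [  -0.40    -0.05     0.70]
Cofactors of I−A, C_ij = (−1)^(i+j)·(minor ij) (rows/columns in the sector order above):
  C_11 = (0.95)(0.70) − (-0.15)(-0.05) = 0.6575
  C_12 = −[(-0.35)(0.70) − (-0.15)(-0.40)] = 0.3050
  C_13 = (-0.35)(-0.05) − (0.95)(-0.40) = 0.3975
  C_21 = −[(-0.40)(0.70) − (-0.20)(-0.05)] = 0.2900
  C_22 = (0.95)(0.70) − (-0.20)(-0.40) = 0.5850
  C_23 = −[(0.95)(-0.05) − (-0.40)(-0.40)] = 0.2075
  C_31 = (-0.40)(-0.15) − (-0.20)(0.95) = 0.2500
  C_32 = −[(0.95)(-0.15) − (-0.20)(-0.35)] = 0.2125
  C_33 = (0.95)(0.95) − (-0.40)(-0.35) = 0.7625
det(I−A) = Σ_j (I−A)_1j·C_1j = (0.95)(0.6575) + (-0.40)(0.3050) + (-0.20)(0.3975) = 0.423125
adj(I−A) = Cᵀ =
  [ 0.6575   0.2900   0.2500]
  [ 0.3050   0.5850   0.2125]
  [ 0.3975   0.2075   0.7625]
(I − A)⁻¹ = adj(I−A) / det(I−A) ≈
  [   1.5539     0.6854     0.5908]
  [   0.7208     1.3826     0.5022]
  [   0.9394     0.4904     1.8021]
x = (I − A)⁻¹ d = adj(I−A)·d / det(I−A), with det(I−A) = 0.423125:
  x_1 = (0.6575·140 + 0.2900·80 + 0.2500·15) / 0.423125 = 119.00 / 0.423125 ≈ 281.241
  x_2 = (0.3050·140 + 0.5850·80 + 0.2125·15) / 0.423125 = 92.6875 / 0.423125 ≈ 219.055
  x_3 = (0.3975·140 + 0.2075·80 + 0.7625·15) / 0.423125 = 83.6875 / 0.423125 ≈ 197.784

x_1 = 281.241, x_2 = 219.055, x_3 = 197.784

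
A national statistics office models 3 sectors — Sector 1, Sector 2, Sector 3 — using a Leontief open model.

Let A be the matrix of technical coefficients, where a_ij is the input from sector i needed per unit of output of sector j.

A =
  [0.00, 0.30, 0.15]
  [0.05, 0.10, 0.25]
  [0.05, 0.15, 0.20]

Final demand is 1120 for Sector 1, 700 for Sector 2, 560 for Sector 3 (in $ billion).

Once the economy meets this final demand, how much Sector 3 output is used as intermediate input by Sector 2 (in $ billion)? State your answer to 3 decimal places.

z_32 = 172.510

I − A =
  [   1.00    -0.30    -0.15]
  [  -0.05     0.90    -0.25]
  [  -0.05    -0.15     0.80]
Cofactors of I−A, C_ij = (−1)^(i+j)·(minor ij) (rows/columns in the sector order above):
  C_11 = (0.90)(0.80) − (-0.25)(-0.15) = 0.6825
  C_12 = −[(-0.05)(0.80) − (-0.25)(-0.05)] = 0.0525
  C_13 = (-0.05)(-0.15) − (0.90)(-0.05) = 0.0525
  C_21 = −[(-0.30)(0.80) − (-0.15)(-0.15)] = 0.2625
  C_22 = (1.00)(0.80) − (-0.15)(-0.05) = 0.7925
  C_23 = −[(1.00)(-0.15) − (-0.30)(-0.05)] = 0.1650
  C_31 = (-0.30)(-0.25) − (-0.15)(0.90) = 0.2100
  C_32 = −[(1.00)(-0.25) − (-0.15)(-0.05)] = 0.2575
  C_33 = (1.00)(0.90) − (-0.30)(-0.05) = 0.8850
det(I−A) = Σ_j (I−A)_1j·C_1j = (1.00)(0.6825) + (-0.30)(0.0525) + (-0.15)(0.0525) = 0.658875
adj(I−A) = Cᵀ =
  [ 0.6825   0.2625   0.2100]
  [ 0.0525   0.7925   0.2575]
  [ 0.0525   0.1650   0.8850]
(I − A)⁻¹ = adj(I−A) / det(I−A) ≈
  [   1.0359     0.3984     0.3187]
  [   0.0797     1.2028     0.3908]
  [   0.0797     0.2504     1.3432]
First solve x = (I − A)⁻¹ d = adj(I−A)·d / det(I−A); in particular x_2 = (0.0525·1120 + 0.7925·700 + 0.2575·560) / 0.658875 = 757.75 / 0.658875 ≈ 1150.06640.
Intermediate flow from 3 to 2: z_32 = a_32 · x_2 = 0.15 × 757.75 / 0.658875 = 113.6625 / 0.658875 ≈ 172.510.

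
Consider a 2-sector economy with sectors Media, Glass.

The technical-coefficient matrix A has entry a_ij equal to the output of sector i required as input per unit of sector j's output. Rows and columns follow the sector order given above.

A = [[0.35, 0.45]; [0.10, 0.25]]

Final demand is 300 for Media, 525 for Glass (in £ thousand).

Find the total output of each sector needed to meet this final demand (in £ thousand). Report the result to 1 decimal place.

x_M = 1042.4, x_G = 839.0

I − A =
  [   0.65    -0.45]
  [  -0.10     0.75]
det(I−A) = (0.65)(0.75) − (-0.45)(-0.10) = 0.4425
adj(I−A) = [[0.75, 0.45], [0.10, 0.65]]
(I − A)⁻¹ = adj(I−A) / det(I−A) ≈
  [   1.6949     1.0169]
  [   0.2260     1.4689]
x = (I − A)⁻¹ d = adj(I−A)·d / det(I−A), with det(I−A) = 0.4425:
  x_M = (0.75·300 + 0.45·525) / 0.4425 = 461.25 / 0.4425 ≈ 1042.4
  x_G = (0.10·300 + 0.65·525) / 0.4425 = 371.25 / 0.4425 ≈ 839.0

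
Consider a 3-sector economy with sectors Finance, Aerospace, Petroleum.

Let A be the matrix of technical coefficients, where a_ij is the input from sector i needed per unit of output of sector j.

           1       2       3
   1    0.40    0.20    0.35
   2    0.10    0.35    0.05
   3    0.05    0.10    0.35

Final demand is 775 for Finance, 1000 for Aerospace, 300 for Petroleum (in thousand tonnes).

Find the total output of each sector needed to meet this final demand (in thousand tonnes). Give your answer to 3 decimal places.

x_1 = 2520.259, x_2 = 2000.281, x_3 = 963.140

I − A =
  [   0.60    -0.20    -0.35]
  [  -0.10     0.65    -0.05]
  [  -0.05    -0.10     0.65]
Cofactors of I−A, C_ij = (−1)^(i+j)·(minor ij) (rows/columns in the sector order above):
  C_11 = (0.65)(0.65) − (-0.05)(-0.10) = 0.4175
  C_12 = −[(-0.10)(0.65) − (-0.05)(-0.05)] = 0.0675
  C_13 = (-0.10)(-0.10) − (0.65)(-0.05) = 0.0425
  C_21 = −[(-0.20)(0.65) − (-0.35)(-0.10)] = 0.1650
  C_22 = (0.60)(0.65) − (-0.35)(-0.05) = 0.3725
  C_23 = −[(0.60)(-0.10) − (-0.20)(-0.05)] = 0.0700
  C_31 = (-0.20)(-0.05) − (-0.35)(0.65) = 0.2375
  C_32 = −[(0.60)(-0.05) − (-0.35)(-0.10)] = 0.0650
  C_33 = (0.60)(0.65) − (-0.20)(-0.10) = 0.3700
det(I−A) = Σ_j (I−A)_1j·C_1j = (0.60)(0.4175) + (-0.20)(0.0675) + (-0.35)(0.0425) = 0.222125
adj(I−A) = Cᵀ =
  [ 0.4175   0.1650   0.2375]
  [ 0.0675   0.3725   0.0650]
  [ 0.0425   0.0700   0.3700]
(I − A)⁻¹ = adj(I−A) / det(I−A) ≈
  [   1.8796     0.7428     1.0692]
  [   0.3039     1.6770     0.2926]
  [   0.1913     0.3151     1.6657]
x = (I − A)⁻¹ d = adj(I−A)·d / det(I−A), with det(I−A) = 0.222125:
  x_1 = (0.4175·775 + 0.1650·1000 + 0.2375·300) / 0.222125 = 559.8125 / 0.222125 ≈ 2520.259
  x_2 = (0.0675·775 + 0.3725·1000 + 0.0650·300) / 0.222125 = 444.3125 / 0.222125 ≈ 2000.281
  x_3 = (0.0425·775 + 0.0700·1000 + 0.3700·300) / 0.222125 = 213.9375 / 0.222125 ≈ 963.140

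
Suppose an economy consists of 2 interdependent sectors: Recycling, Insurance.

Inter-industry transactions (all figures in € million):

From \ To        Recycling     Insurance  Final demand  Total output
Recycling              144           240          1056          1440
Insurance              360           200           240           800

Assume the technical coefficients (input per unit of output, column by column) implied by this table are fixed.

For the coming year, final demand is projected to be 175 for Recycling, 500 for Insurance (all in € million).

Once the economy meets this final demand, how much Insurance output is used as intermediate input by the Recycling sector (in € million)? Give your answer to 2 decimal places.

Technical coefficients a_ij = z_ij / X_j:
  a_11 = 144/1440 = 0.10, a_21 = 360/1440 = 0.25
  a_12 = 240/800 = 0.30, a_22 = 200/800 = 0.25
I − A =
  [   0.90    -0.30]
  [  -0.25     0.75]
det(I−A) = (0.90)(0.75) − (-0.30)(-0.25) = 0.6000
adj(I−A) = [[0.75, 0.30], [0.25, 0.90]]
(I − A)⁻¹ = adj(I−A) / det(I−A) ≈
  [   1.2500     0.5000]
  [   0.4167     1.5000]
First solve x = (I − A)⁻¹ d = adj(I−A)·d / det(I−A); in particular x_1 = (0.75·175 + 0.30·500) / 0.6000 = 281.25 / 0.6000 = 468.7500.
Intermediate flow from 2 to 1: z_21 = a_21 · x_1 = 0.25 × 281.25 / 0.6000 = 70.3125 / 0.6000 ≈ 117.19.

z_21 = 117.19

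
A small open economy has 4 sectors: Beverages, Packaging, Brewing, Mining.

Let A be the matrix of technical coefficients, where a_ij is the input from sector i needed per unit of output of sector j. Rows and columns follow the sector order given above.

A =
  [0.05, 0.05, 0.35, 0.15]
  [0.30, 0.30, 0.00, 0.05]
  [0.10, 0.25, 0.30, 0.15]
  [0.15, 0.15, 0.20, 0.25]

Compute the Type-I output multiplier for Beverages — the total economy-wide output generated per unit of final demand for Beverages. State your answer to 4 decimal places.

I − A =
  [   0.95    -0.05    -0.35    -0.15]
  [  -0.30     0.70     0.00    -0.05]
  [  -0.10    -0.25     0.70    -0.15]
  [  -0.15    -0.15    -0.20     0.75]
Compute the cofactors C_ij = (−1)^(i+j)·(3×3 minor ij) of I−A; the adjugate is their transpose:
adj(I−A) = Cᵀ =
  [ 0.338750   0.121500   0.202625   0.116375]
  [ 0.154750   0.417375   0.099875   0.078750]
  [ 0.132375   0.201000   0.457500   0.131375]
  [ 0.134000   0.161375   0.182500   0.404250]
det(I−A) = Σ_j (I−A)_1j·C_1j = (0.95)(0.338750) + (-0.05)(0.154750) + (-0.35)(0.132375) + (-0.15)(0.134000) = 0.24764375
(I − A)⁻¹ = adj(I−A) / det(I−A) ≈
  [   1.36789     0.49062     0.81821     0.46993]
  [   0.62489     1.68538     0.40330     0.31800]
  [   0.53454     0.81165     1.84741     0.53050]
  [   0.54110     0.65164     0.73695     1.63239]
The output multiplier for sector j is the column-j sum of the Leontief inverse (I − A)⁻¹ = adj(I−A) / det(I−A).
Column 1 of adj(I−A): (0.338750, 0.154750, 0.132375, 0.134000); det(I−A) = 0.24764375.
m_1 = (0.338750 + 0.154750 + 0.132375 + 0.134000) / 0.24764375 = 0.759875 / 0.24764375 ≈ 3.0684.

m_1 = 3.0684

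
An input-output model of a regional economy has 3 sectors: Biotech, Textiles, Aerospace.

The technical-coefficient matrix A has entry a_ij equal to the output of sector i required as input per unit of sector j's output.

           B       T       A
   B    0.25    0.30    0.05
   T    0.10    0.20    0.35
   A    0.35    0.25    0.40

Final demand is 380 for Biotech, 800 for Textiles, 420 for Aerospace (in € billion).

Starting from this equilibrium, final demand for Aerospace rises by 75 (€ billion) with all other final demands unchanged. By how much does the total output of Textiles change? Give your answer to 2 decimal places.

Δx_T = 89.42

I − A =
  [   0.75    -0.30    -0.05]
  [  -0.10     0.80    -0.35]
  [  -0.35    -0.25     0.60]
Cofactors of I−A, C_ij = (−1)^(i+j)·(minor ij) (rows/columns in the sector order above):
  C_11 = (0.80)(0.60) − (-0.35)(-0.25) = 0.3925
  C_12 = −[(-0.10)(0.60) − (-0.35)(-0.35)] = 0.1825
  C_13 = (-0.10)(-0.25) − (0.80)(-0.35) = 0.3050
  C_21 = −[(-0.30)(0.60) − (-0.05)(-0.25)] = 0.1925
  C_22 = (0.75)(0.60) − (-0.05)(-0.35) = 0.4325
  C_23 = −[(0.75)(-0.25) − (-0.30)(-0.35)] = 0.2925
  C_31 = (-0.30)(-0.35) − (-0.05)(0.80) = 0.1450
  C_32 = −[(0.75)(-0.35) − (-0.05)(-0.10)] = 0.2675
  C_33 = (0.75)(0.80) − (-0.30)(-0.10) = 0.5700
det(I−A) = Σ_j (I−A)_1j·C_1j = (0.75)(0.3925) + (-0.30)(0.1825) + (-0.05)(0.3050) = 0.224375
adj(I−A) = Cᵀ =
  [ 0.3925   0.1925   0.1450]
  [ 0.1825   0.4325   0.2675]
  [ 0.3050   0.2925   0.5700]
(I − A)⁻¹ = adj(I−A) / det(I−A) ≈
  [   1.7493     0.8579     0.6462]
  [   0.8134     1.9276     1.1922]
  [   1.3593     1.3036     2.5404]
Δx = (I − A)⁻¹ Δd with Δd having +75 in the Aerospace component and 0 elsewhere.
So Δx_T = L_TA · (+75), where L_TA = adj(I−A)_TA / det(I−A) = 0.2675 / 0.224375.
Δx_T = 0.2675 × (+75) / 0.224375 = 20.0625 / 0.224375 ≈ 89.42.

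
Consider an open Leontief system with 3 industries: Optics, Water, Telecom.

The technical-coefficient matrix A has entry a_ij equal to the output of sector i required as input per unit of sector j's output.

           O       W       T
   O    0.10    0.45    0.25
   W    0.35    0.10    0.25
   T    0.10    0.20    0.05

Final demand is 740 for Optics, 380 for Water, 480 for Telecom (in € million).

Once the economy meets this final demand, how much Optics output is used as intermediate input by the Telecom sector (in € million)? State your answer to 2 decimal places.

I − A =
  [   0.90    -0.45    -0.25]
  [  -0.35     0.90    -0.25]
  [  -0.10    -0.20     0.95]
Cofactors of I−A, C_ij = (−1)^(i+j)·(minor ij) (rows/columns in the sector order above):
  C_11 = (0.90)(0.95) − (-0.25)(-0.20) = 0.8050
  C_12 = −[(-0.35)(0.95) − (-0.25)(-0.10)] = 0.3575
  C_13 = (-0.35)(-0.20) − (0.90)(-0.10) = 0.1600
  C_21 = −[(-0.45)(0.95) − (-0.25)(-0.20)] = 0.4775
  C_22 = (0.90)(0.95) − (-0.25)(-0.10) = 0.8300
  C_23 = −[(0.90)(-0.20) − (-0.45)(-0.10)] = 0.2250
  C_31 = (-0.45)(-0.25) − (-0.25)(0.90) = 0.3375
  C_32 = −[(0.90)(-0.25) − (-0.25)(-0.35)] = 0.3125
  C_33 = (0.90)(0.90) − (-0.45)(-0.35) = 0.6525
det(I−A) = Σ_j (I−A)_1j·C_1j = (0.90)(0.8050) + (-0.45)(0.3575) + (-0.25)(0.1600) = 0.523625
adj(I−A) = Cᵀ =
  [ 0.8050   0.4775   0.3375]
  [ 0.3575   0.8300   0.3125]
  [ 0.1600   0.2250   0.6525]
(I − A)⁻¹ = adj(I−A) / det(I−A) ≈
  [   1.5374     0.9119     0.6445]
  [   0.6827     1.5851     0.5968]
  [   0.3056     0.4297     1.2461]
First solve x = (I − A)⁻¹ d = adj(I−A)·d / det(I−A); in particular x_T = (0.1600·740 + 0.2250·380 + 0.6525·480) / 0.523625 = 517.10 / 0.523625 ≈ 987.5388.
Intermediate flow from O to T: z_OT = a_OT · x_T = 0.25 × 517.10 / 0.523625 = 129.275 / 0.523625 ≈ 246.88.

z_OT = 246.88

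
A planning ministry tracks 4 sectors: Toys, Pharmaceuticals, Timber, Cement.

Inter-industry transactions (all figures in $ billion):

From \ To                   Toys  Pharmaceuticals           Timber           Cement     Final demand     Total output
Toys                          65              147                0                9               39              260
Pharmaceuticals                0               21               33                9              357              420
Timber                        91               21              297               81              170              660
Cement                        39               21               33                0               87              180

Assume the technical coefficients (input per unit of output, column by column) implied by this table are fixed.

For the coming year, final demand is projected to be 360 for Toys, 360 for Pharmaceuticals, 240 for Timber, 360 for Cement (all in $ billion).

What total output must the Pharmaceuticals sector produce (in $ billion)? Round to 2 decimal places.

Technical coefficients a_ij = z_ij / X_j:
  a_11 = 65/260 = 0.25, a_21 = 0/260 = 0.00, a_31 = 91/260 = 0.35, a_41 = 39/260 = 0.15
  a_12 = 147/420 = 0.35, a_22 = 21/420 = 0.05, a_32 = 21/420 = 0.05, a_42 = 21/420 = 0.05
  a_13 = 0/660 = 0.00, a_23 = 33/660 = 0.05, a_33 = 297/660 = 0.45, a_43 = 33/660 = 0.05
  a_14 = 9/180 = 0.05, a_24 = 9/180 = 0.05, a_34 = 81/180 = 0.45, a_44 = 0/180 = 0.00
I − A =
  [   0.75    -0.35     0.00    -0.05]
  [   0.00     0.95    -0.05    -0.05]
  [  -0.35    -0.05     0.55    -0.45]
  [  -0.15    -0.05    -0.05     1.00]
Compute the cofactors C_ij = (−1)^(i+j)·(3×3 minor ij) of I−A; the adjugate is their transpose:
adj(I−A) = Cᵀ =
  [ 0.496000   0.186125   0.020875   0.043500]
  [ 0.025875   0.390625   0.039000   0.038375]
  [ 0.396125   0.201000   0.700875   0.345250]
  [ 0.095500   0.057500   0.040125   0.383875]
det(I−A) = Σ_j (I−A)_1j·C_1j = (0.75)(0.496000) + (-0.35)(0.025875) + (0.00)(0.396125) + (-0.05)(0.095500) = 0.35816875
(I − A)⁻¹ = adj(I−A) / det(I−A) ≈
  [   1.3848     0.5197     0.0583     0.1215]
  [   0.0722     1.0906     0.1089     0.1071]
  [   1.1060     0.5612     1.9568     0.9639]
  [   0.2666     0.1605     0.1120     1.0718]
x = (I − A)⁻¹ d = adj(I−A)·d / det(I−A), with det(I−A) = 0.35816875:
  x_1 = (0.496000·360 + 0.186125·360 + 0.020875·240 + 0.043500·360) / 0.35816875 = 266.235 / 0.35816875 ≈ 743.32
  x_2 = (0.025875·360 + 0.390625·360 + 0.039000·240 + 0.038375·360) / 0.35816875 = 173.115 / 0.35816875 ≈ 483.33
  x_3 = (0.396125·360 + 0.201000·360 + 0.700875·240 + 0.345250·360) / 0.35816875 = 507.465 / 0.35816875 ≈ 1416.83
  x_4 = (0.095500·360 + 0.057500·360 + 0.040125·240 + 0.383875·360) / 0.35816875 = 202.905 / 0.35816875 ≈ 566.51

x_2 = 483.33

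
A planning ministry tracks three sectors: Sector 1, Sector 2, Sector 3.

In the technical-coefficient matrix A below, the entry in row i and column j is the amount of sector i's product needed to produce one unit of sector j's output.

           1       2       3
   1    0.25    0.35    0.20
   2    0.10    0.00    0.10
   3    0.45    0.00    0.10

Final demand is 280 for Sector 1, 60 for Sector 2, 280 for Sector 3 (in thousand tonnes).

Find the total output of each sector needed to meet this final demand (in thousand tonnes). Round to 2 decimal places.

x_1 = 626.13, x_2 = 185.03, x_3 = 624.17

I − A =
  [   0.75    -0.35    -0.20]
  [  -0.10     1.00    -0.10]
  [  -0.45     0.00     0.90]
Cofactors of I−A, C_ij = (−1)^(i+j)·(minor ij) (rows/columns in the sector order above):
  C_11 = (1.00)(0.90) − (-0.10)(0.00) = 0.9000
  C_12 = −[(-0.10)(0.90) − (-0.10)(-0.45)] = 0.1350
  C_13 = (-0.10)(0.00) − (1.00)(-0.45) = 0.4500
  C_21 = −[(-0.35)(0.90) − (-0.20)(0.00)] = 0.3150
  C_22 = (0.75)(0.90) − (-0.20)(-0.45) = 0.5850
  C_23 = −[(0.75)(0.00) − (-0.35)(-0.45)] = 0.1575
  C_31 = (-0.35)(-0.10) − (-0.20)(1.00) = 0.2350
  C_32 = −[(0.75)(-0.10) − (-0.20)(-0.10)] = 0.0950
  C_33 = (0.75)(1.00) − (-0.35)(-0.10) = 0.7150
det(I−A) = Σ_j (I−A)_1j·C_1j = (0.75)(0.9000) + (-0.35)(0.1350) + (-0.20)(0.4500) = 0.53775
adj(I−A) = Cᵀ =
  [ 0.9000   0.3150   0.2350]
  [ 0.1350   0.5850   0.0950]
  [ 0.4500   0.1575   0.7150]
(I − A)⁻¹ = adj(I−A) / det(I−A) ≈
  [   1.6736     0.5858     0.4370]
  [   0.2510     1.0879     0.1767]
  [   0.8368     0.2929     1.3296]
x = (I − A)⁻¹ d = adj(I−A)·d / det(I−A), with det(I−A) = 0.53775:
  x_1 = (0.9000·280 + 0.3150·60 + 0.2350·280) / 0.53775 = 336.70 / 0.53775 ≈ 626.13
  x_2 = (0.1350·280 + 0.5850·60 + 0.0950·280) / 0.53775 = 99.50 / 0.53775 ≈ 185.03
  x_3 = (0.4500·280 + 0.1575·60 + 0.7150·280) / 0.53775 = 335.65 / 0.53775 ≈ 624.17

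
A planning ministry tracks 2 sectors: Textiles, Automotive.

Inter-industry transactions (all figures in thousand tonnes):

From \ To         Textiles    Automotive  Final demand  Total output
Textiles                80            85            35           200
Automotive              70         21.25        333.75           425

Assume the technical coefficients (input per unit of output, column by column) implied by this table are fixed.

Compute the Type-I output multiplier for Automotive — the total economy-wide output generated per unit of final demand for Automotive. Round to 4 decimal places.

Technical coefficients a_ij = z_ij / X_j:
  a_11 = 80/200 = 0.40, a_21 = 70/200 = 0.35
  a_12 = 85/425 = 0.20, a_22 = 21.25/425 = 0.05
I − A =
  [   0.60    -0.20]
  [  -0.35     0.95]
det(I−A) = (0.60)(0.95) − (-0.20)(-0.35) = 0.5000
adj(I−A) = [[0.95, 0.20], [0.35, 0.60]]
(I − A)⁻¹ = adj(I−A) / det(I−A) ≈
  [   1.90000     0.40000]
  [   0.70000     1.20000]
The output multiplier for sector j is the column-j sum of the Leontief inverse (I − A)⁻¹ = adj(I−A) / det(I−A).
Column 2 of adj(I−A): (0.20, 0.60); det(I−A) = 0.5000.
m_2 = (0.20 + 0.60) / 0.5000 = 0.80 / 0.5000 = 1.6000.

m_2 = 1.6000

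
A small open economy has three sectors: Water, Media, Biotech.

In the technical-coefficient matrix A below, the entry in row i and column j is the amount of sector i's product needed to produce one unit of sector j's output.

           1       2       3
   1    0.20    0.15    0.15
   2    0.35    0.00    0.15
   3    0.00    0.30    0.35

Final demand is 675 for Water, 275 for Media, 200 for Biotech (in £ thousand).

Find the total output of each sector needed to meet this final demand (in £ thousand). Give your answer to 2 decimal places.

I − A =
  [   0.80    -0.15    -0.15]
  [  -0.35     1.00    -0.15]
  [   0.00    -0.30     0.65]
Cofactors of I−A, C_ij = (−1)^(i+j)·(minor ij) (rows/columns in the sector order above):
  C_11 = (1.00)(0.65) − (-0.15)(-0.30) = 0.6050
  C_12 = −[(-0.35)(0.65) − (-0.15)(0.00)] = 0.2275
  C_13 = (-0.35)(-0.30) − (1.00)(0.00) = 0.1050
  C_21 = −[(-0.15)(0.65) − (-0.15)(-0.30)] = 0.1425
  C_22 = (0.80)(0.65) − (-0.15)(0.00) = 0.5200
  C_23 = −[(0.80)(-0.30) − (-0.15)(0.00)] = 0.2400
  C_31 = (-0.15)(-0.15) − (-0.15)(1.00) = 0.1725
  C_32 = −[(0.80)(-0.15) − (-0.15)(-0.35)] = 0.1725
  C_33 = (0.80)(1.00) − (-0.15)(-0.35) = 0.7475
det(I−A) = Σ_j (I−A)_1j·C_1j = (0.80)(0.6050) + (-0.15)(0.2275) + (-0.15)(0.1050) = 0.434125
adj(I−A) = Cᵀ =
  [ 0.6050   0.1425   0.1725]
  [ 0.2275   0.5200   0.1725]
  [ 0.1050   0.2400   0.7475]
(I − A)⁻¹ = adj(I−A) / det(I−A) ≈
  [   1.3936     0.3282     0.3974]
  [   0.5240     1.1978     0.3974]
  [   0.2419     0.5528     1.7219]
x = (I − A)⁻¹ d = adj(I−A)·d / det(I−A), with det(I−A) = 0.434125:
  x_1 = (0.6050·675 + 0.1425·275 + 0.1725·200) / 0.434125 = 482.0625 / 0.434125 ≈ 1110.42
  x_2 = (0.2275·675 + 0.5200·275 + 0.1725·200) / 0.434125 = 331.0625 / 0.434125 ≈ 762.60
  x_3 = (0.1050·675 + 0.2400·275 + 0.7475·200) / 0.434125 = 286.375 / 0.434125 ≈ 659.66

x_1 = 1110.42, x_2 = 762.60, x_3 = 659.66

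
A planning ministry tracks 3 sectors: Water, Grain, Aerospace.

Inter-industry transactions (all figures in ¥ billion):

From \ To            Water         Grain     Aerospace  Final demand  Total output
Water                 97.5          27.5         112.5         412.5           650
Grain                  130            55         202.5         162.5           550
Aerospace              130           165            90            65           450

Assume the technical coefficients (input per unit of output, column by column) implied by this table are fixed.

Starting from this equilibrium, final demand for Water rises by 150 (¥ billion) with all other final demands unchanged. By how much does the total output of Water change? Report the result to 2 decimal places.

Technical coefficients a_ij = z_ij / X_j:
  a_11 = 97.5/650 = 0.15, a_21 = 130/650 = 0.20, a_31 = 130/650 = 0.20
  a_12 = 27.5/550 = 0.05, a_22 = 55/550 = 0.10, a_32 = 165/550 = 0.30
  a_13 = 112.5/450 = 0.25, a_23 = 202.5/450 = 0.45, a_33 = 90/450 = 0.20
I − A =
  [   0.85    -0.05    -0.25]
  [  -0.20     0.90    -0.45]
  [  -0.20    -0.30     0.80]
Cofactors of I−A, C_ij = (−1)^(i+j)·(minor ij) (rows/columns in the sector order above):
  C_11 = (0.90)(0.80) − (-0.45)(-0.30) = 0.5850
  C_12 = −[(-0.20)(0.80) − (-0.45)(-0.20)] = 0.2500
  C_13 = (-0.20)(-0.30) − (0.90)(-0.20) = 0.2400
  C_21 = −[(-0.05)(0.80) − (-0.25)(-0.30)] = 0.1150
  C_22 = (0.85)(0.80) − (-0.25)(-0.20) = 0.6300
  C_23 = −[(0.85)(-0.30) − (-0.05)(-0.20)] = 0.2650
  C_31 = (-0.05)(-0.45) − (-0.25)(0.90) = 0.2475
  C_32 = −[(0.85)(-0.45) − (-0.25)(-0.20)] = 0.4325
  C_33 = (0.85)(0.90) − (-0.05)(-0.20) = 0.7550
det(I−A) = Σ_j (I−A)_1j·C_1j = (0.85)(0.5850) + (-0.05)(0.2500) + (-0.25)(0.2400) = 0.42475
adj(I−A) = Cᵀ =
  [ 0.5850   0.1150   0.2475]
  [ 0.2500   0.6300   0.4325]
  [ 0.2400   0.2650   0.7550]
(I − A)⁻¹ = adj(I−A) / det(I−A) ≈
  [   1.3773     0.2707     0.5827]
  [   0.5886     1.4832     1.0182]
  [   0.5650     0.6239     1.7775]
Δx = (I − A)⁻¹ Δd with Δd having +150 in the Water component and 0 elsewhere.
So Δx_1 = L_11 · (+150), where L_11 = adj(I−A)_11 / det(I−A) = 0.5850 / 0.42475.
Δx_1 = 0.5850 × (+150) / 0.42475 = 87.75 / 0.42475 ≈ 206.59.

Δx_1 = 206.59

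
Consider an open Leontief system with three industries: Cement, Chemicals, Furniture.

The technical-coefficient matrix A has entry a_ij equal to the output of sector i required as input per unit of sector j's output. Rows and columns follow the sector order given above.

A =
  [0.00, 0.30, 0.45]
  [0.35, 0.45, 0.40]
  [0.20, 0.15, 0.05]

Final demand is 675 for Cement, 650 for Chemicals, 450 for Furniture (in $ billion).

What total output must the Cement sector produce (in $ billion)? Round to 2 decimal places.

I − A =
  [   1.00    -0.30    -0.45]
  [  -0.35     0.55    -0.40]
  [  -0.20    -0.15     0.95]
Cofactors of I−A, C_ij = (−1)^(i+j)·(minor ij) (rows/columns in the sector order above):
  C_11 = (0.55)(0.95) − (-0.40)(-0.15) = 0.4625
  C_12 = −[(-0.35)(0.95) − (-0.40)(-0.20)] = 0.4125
  C_13 = (-0.35)(-0.15) − (0.55)(-0.20) = 0.1625
  C_21 = −[(-0.30)(0.95) − (-0.45)(-0.15)] = 0.3525
  C_22 = (1.00)(0.95) − (-0.45)(-0.20) = 0.8600
  C_23 = −[(1.00)(-0.15) − (-0.30)(-0.20)] = 0.2100
  C_31 = (-0.30)(-0.40) − (-0.45)(0.55) = 0.3675
  C_32 = −[(1.00)(-0.40) − (-0.45)(-0.35)] = 0.5575
  C_33 = (1.00)(0.55) − (-0.30)(-0.35) = 0.4450
det(I−A) = Σ_j (I−A)_1j·C_1j = (1.00)(0.4625) + (-0.30)(0.4125) + (-0.45)(0.1625) = 0.265625
adj(I−A) = Cᵀ =
  [ 0.4625   0.3525   0.3675]
  [ 0.4125   0.8600   0.5575]
  [ 0.1625   0.2100   0.4450]
(I − A)⁻¹ = adj(I−A) / det(I−A) ≈
  [   1.7412     1.3271     1.3835]
  [   1.5529     3.2376     2.0988]
  [   0.6118     0.7906     1.6753]
x = (I − A)⁻¹ d = adj(I−A)·d / det(I−A), with det(I−A) = 0.265625:
  x_1 = (0.4625·675 + 0.3525·650 + 0.3675·450) / 0.265625 = 706.6875 / 0.265625 ≈ 2660.47
  x_2 = (0.4125·675 + 0.8600·650 + 0.5575·450) / 0.265625 = 1088.3125 / 0.265625 ≈ 4097.18
  x_3 = (0.1625·675 + 0.2100·650 + 0.4450·450) / 0.265625 = 446.4375 / 0.265625 ≈ 1680.71

x_1 = 2660.47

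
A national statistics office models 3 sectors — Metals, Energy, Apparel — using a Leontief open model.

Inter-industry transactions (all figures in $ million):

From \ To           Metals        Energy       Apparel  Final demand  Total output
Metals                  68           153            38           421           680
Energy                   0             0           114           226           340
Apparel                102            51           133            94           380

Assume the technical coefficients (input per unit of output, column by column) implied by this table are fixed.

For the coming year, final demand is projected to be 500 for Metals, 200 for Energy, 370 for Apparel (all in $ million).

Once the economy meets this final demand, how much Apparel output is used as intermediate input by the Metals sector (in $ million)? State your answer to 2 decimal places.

Technical coefficients a_ij = z_ij / X_j:
  a_MM = 68/680 = 0.10, a_EM = 0/680 = 0.00, a_AM = 102/680 = 0.15
  a_ME = 153/340 = 0.45, a_EE = 0/340 = 0.00, a_AE = 51/340 = 0.15
  a_MA = 38/380 = 0.10, a_EA = 114/380 = 0.30, a_AA = 133/380 = 0.35
I − A =
  [   0.90    -0.45    -0.10]
  [   0.00     1.00    -0.30]
  [  -0.15    -0.15     0.65]
Cofactors of I−A, C_ij = (−1)^(i+j)·(minor ij) (rows/columns in the sector order above):
  C_11 = (1.00)(0.65) − (-0.30)(-0.15) = 0.6050
  C_12 = −[(0.00)(0.65) − (-0.30)(-0.15)] = 0.0450
  C_13 = (0.00)(-0.15) − (1.00)(-0.15) = 0.1500
  C_21 = −[(-0.45)(0.65) − (-0.10)(-0.15)] = 0.3075
  C_22 = (0.90)(0.65) − (-0.10)(-0.15) = 0.5700
  C_23 = −[(0.90)(-0.15) − (-0.45)(-0.15)] = 0.2025
  C_31 = (-0.45)(-0.30) − (-0.10)(1.00) = 0.2350
  C_32 = −[(0.90)(-0.30) − (-0.10)(0.00)] = 0.2700
  C_33 = (0.90)(1.00) − (-0.45)(0.00) = 0.9000
det(I−A) = Σ_j (I−A)_1j·C_1j = (0.90)(0.6050) + (-0.45)(0.0450) + (-0.10)(0.1500) = 0.50925
adj(I−A) = Cᵀ =
  [ 0.6050   0.3075   0.2350]
  [ 0.0450   0.5700   0.2700]
  [ 0.1500   0.2025   0.9000]
(I − A)⁻¹ = adj(I−A) / det(I−A) ≈
  [   1.1880     0.6038     0.4615]
  [   0.0884     1.1193     0.5302]
  [   0.2946     0.3976     1.7673]
First solve x = (I − A)⁻¹ d = adj(I−A)·d / det(I−A); in particular x_M = (0.6050·500 + 0.3075·200 + 0.2350·370) / 0.50925 = 450.95 / 0.50925 ≈ 885.5179.
Intermediate flow from A to M: z_AM = a_AM · x_M = 0.15 × 450.95 / 0.50925 = 67.6425 / 0.50925 ≈ 132.83.

z_AM = 132.83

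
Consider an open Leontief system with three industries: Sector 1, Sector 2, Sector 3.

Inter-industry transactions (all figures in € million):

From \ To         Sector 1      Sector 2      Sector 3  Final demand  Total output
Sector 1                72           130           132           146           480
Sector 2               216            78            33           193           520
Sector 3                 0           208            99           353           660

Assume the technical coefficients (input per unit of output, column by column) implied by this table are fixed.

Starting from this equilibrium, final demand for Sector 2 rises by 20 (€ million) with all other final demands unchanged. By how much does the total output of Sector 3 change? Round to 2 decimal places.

Technical coefficients a_ij = z_ij / X_j:
  a_11 = 72/480 = 0.15, a_21 = 216/480 = 0.45, a_31 = 0/480 = 0.00
  a_12 = 130/520 = 0.25, a_22 = 78/520 = 0.15, a_32 = 208/520 = 0.40
  a_13 = 132/660 = 0.20, a_23 = 33/660 = 0.05, a_33 = 99/660 = 0.15
I − A =
  [   0.85    -0.25    -0.20]
  [  -0.45     0.85    -0.05]
  [   0.00    -0.40     0.85]
Cofactors of I−A, C_ij = (−1)^(i+j)·(minor ij) (rows/columns in the sector order above):
  C_11 = (0.85)(0.85) − (-0.05)(-0.40) = 0.7025
  C_12 = −[(-0.45)(0.85) − (-0.05)(0.00)] = 0.3825
  C_13 = (-0.45)(-0.40) − (0.85)(0.00) = 0.1800
  C_21 = −[(-0.25)(0.85) − (-0.20)(-0.40)] = 0.2925
  C_22 = (0.85)(0.85) − (-0.20)(0.00) = 0.7225
  C_23 = −[(0.85)(-0.40) − (-0.25)(0.00)] = 0.3400
  C_31 = (-0.25)(-0.05) − (-0.20)(0.85) = 0.1825
  C_32 = −[(0.85)(-0.05) − (-0.20)(-0.45)] = 0.1325
  C_33 = (0.85)(0.85) − (-0.25)(-0.45) = 0.6100
det(I−A) = Σ_j (I−A)_1j·C_1j = (0.85)(0.7025) + (-0.25)(0.3825) + (-0.20)(0.1800) = 0.4655
adj(I−A) = Cᵀ =
  [ 0.7025   0.2925   0.1825]
  [ 0.3825   0.7225   0.1325]
  [ 0.1800   0.3400   0.6100]
(I − A)⁻¹ = adj(I−A) / det(I−A) ≈
  [   1.5091     0.6284     0.3921]
  [   0.8217     1.5521     0.2846]
  [   0.3867     0.7304     1.3104]
Δx = (I − A)⁻¹ Δd with Δd having +20 in the Sector 2 component and 0 elsewhere.
So Δx_3 = L_32 · (+20), where L_32 = adj(I−A)_32 / det(I−A) = 0.3400 / 0.4655.
Δx_3 = 0.3400 × (+20) / 0.4655 = 6.80 / 0.4655 ≈ 14.61.

Δx_3 = 14.61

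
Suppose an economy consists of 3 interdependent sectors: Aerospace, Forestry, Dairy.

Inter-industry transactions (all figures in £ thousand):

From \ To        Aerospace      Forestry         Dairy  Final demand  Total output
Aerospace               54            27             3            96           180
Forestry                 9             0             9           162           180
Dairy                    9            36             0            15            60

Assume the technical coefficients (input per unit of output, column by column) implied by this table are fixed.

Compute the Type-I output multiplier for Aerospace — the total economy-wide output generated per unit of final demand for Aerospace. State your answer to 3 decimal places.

Technical coefficients a_ij = z_ij / X_j:
  a_11 = 54/180 = 0.30, a_21 = 9/180 = 0.05, a_31 = 9/180 = 0.05
  a_12 = 27/180 = 0.15, a_22 = 0/180 = 0.00, a_32 = 36/180 = 0.20
  a_13 = 3/60 = 0.05, a_23 = 9/60 = 0.15, a_33 = 0/60 = 0.00
I − A =
  [   0.70    -0.15    -0.05]
  [  -0.05     1.00    -0.15]
  [  -0.05    -0.20     1.00]
Cofactors of I−A, C_ij = (−1)^(i+j)·(minor ij) (rows/columns in the sector order above):
  C_11 = (1.00)(1.00) − (-0.15)(-0.20) = 0.9700
  C_12 = −[(-0.05)(1.00) − (-0.15)(-0.05)] = 0.0575
  C_13 = (-0.05)(-0.20) − (1.00)(-0.05) = 0.0600
  C_21 = −[(-0.15)(1.00) − (-0.05)(-0.20)] = 0.1600
  C_22 = (0.70)(1.00) − (-0.05)(-0.05) = 0.6975
  C_23 = −[(0.70)(-0.20) − (-0.15)(-0.05)] = 0.1475
  C_31 = (-0.15)(-0.15) − (-0.05)(1.00) = 0.0725
  C_32 = −[(0.70)(-0.15) − (-0.05)(-0.05)] = 0.1075
  C_33 = (0.70)(1.00) − (-0.15)(-0.05) = 0.6925
det(I−A) = Σ_j (I−A)_1j·C_1j = (0.70)(0.9700) + (-0.15)(0.0575) + (-0.05)(0.0600) = 0.667375
adj(I−A) = Cᵀ =
  [ 0.9700   0.1600   0.0725]
  [ 0.0575   0.6975   0.1075]
  [ 0.0600   0.1475   0.6925]
(I − A)⁻¹ = adj(I−A) / det(I−A) ≈
  [   1.4535     0.2397     0.1086]
  [   0.0862     1.0451     0.1611]
  [   0.0899     0.2210     1.0376]
The output multiplier for sector j is the column-j sum of the Leontief inverse (I − A)⁻¹ = adj(I−A) / det(I−A).
Column 1 of adj(I−A): (0.9700, 0.0575, 0.0600); det(I−A) = 0.667375.
m_1 = (0.9700 + 0.0575 + 0.0600) / 0.667375 = 1.0875 / 0.667375 ≈ 1.630.

m_1 = 1.630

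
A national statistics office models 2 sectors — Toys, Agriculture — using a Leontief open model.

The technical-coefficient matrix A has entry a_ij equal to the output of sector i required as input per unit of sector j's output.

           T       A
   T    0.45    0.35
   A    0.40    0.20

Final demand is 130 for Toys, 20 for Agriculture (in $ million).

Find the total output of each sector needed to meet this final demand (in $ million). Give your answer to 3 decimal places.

I − A =
  [   0.55    -0.35]
  [  -0.40     0.80]
det(I−A) = (0.55)(0.80) − (-0.35)(-0.40) = 0.3000
adj(I−A) = [[0.80, 0.35], [0.40, 0.55]]
(I − A)⁻¹ = adj(I−A) / det(I−A) ≈
  [   2.6667     1.1667]
  [   1.3333     1.8333]
x = (I − A)⁻¹ d = adj(I−A)·d / det(I−A), with det(I−A) = 0.3000:
  x_T = (0.80·130 + 0.35·20) / 0.3000 = 111.00 / 0.3000 = 370.000
  x_A = (0.40·130 + 0.55·20) / 0.3000 = 63.00 / 0.3000 = 210.000

x_T = 370.000, x_A = 210.000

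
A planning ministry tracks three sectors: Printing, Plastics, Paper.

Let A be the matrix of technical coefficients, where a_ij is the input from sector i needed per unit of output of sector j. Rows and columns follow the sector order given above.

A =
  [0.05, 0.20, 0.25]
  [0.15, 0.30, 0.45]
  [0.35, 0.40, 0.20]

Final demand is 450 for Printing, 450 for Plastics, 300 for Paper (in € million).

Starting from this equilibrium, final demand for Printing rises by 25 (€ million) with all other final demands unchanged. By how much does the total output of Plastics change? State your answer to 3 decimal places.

I − A =
  [   0.95    -0.20    -0.25]
  [  -0.15     0.70    -0.45]
  [  -0.35    -0.40     0.80]
Cofactors of I−A, C_ij = (−1)^(i+j)·(minor ij) (rows/columns in the sector order above):
  C_11 = (0.70)(0.80) − (-0.45)(-0.40) = 0.3800
  C_12 = −[(-0.15)(0.80) − (-0.45)(-0.35)] = 0.2775
  C_13 = (-0.15)(-0.40) − (0.70)(-0.35) = 0.3050
  C_21 = −[(-0.20)(0.80) − (-0.25)(-0.40)] = 0.2600
  C_22 = (0.95)(0.80) − (-0.25)(-0.35) = 0.6725
  C_23 = −[(0.95)(-0.40) − (-0.20)(-0.35)] = 0.4500
  C_31 = (-0.20)(-0.45) − (-0.25)(0.70) = 0.2650
  C_32 = −[(0.95)(-0.45) − (-0.25)(-0.15)] = 0.4650
  C_33 = (0.95)(0.70) − (-0.20)(-0.15) = 0.6350
det(I−A) = Σ_j (I−A)_1j·C_1j = (0.95)(0.3800) + (-0.20)(0.2775) + (-0.25)(0.3050) = 0.22925
adj(I−A) = Cᵀ =
  [ 0.3800   0.2600   0.2650]
  [ 0.2775   0.6725   0.4650]
  [ 0.3050   0.4500   0.6350]
(I − A)⁻¹ = adj(I−A) / det(I−A) ≈
  [   1.6576     1.1341     1.1559]
  [   1.2105     2.9335     2.0284]
  [   1.3304     1.9629     2.7699]
Δx = (I − A)⁻¹ Δd with Δd having +25 in the Printing component and 0 elsewhere.
So Δx_2 = L_21 · (+25), where L_21 = adj(I−A)_21 / det(I−A) = 0.2775 / 0.22925.
Δx_2 = 0.2775 × (+25) / 0.22925 = 6.9375 / 0.22925 ≈ 30.262.

Δx_2 = 30.262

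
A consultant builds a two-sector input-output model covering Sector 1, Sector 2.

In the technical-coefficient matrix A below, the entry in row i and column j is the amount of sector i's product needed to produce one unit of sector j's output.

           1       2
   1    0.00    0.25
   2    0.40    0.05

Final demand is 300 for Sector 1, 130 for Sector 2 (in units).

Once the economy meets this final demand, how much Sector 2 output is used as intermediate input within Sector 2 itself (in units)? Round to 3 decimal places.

I − A =
  [   1.00    -0.25]
  [  -0.40     0.95]
det(I−A) = (1.00)(0.95) − (-0.25)(-0.40) = 0.8500
adj(I−A) = [[0.95, 0.25], [0.40, 1.00]]
(I − A)⁻¹ = adj(I−A) / det(I−A) ≈
  [   1.1176     0.2941]
  [   0.4706     1.1765]
First solve x = (I − A)⁻¹ d = adj(I−A)·d / det(I−A); in particular x_2 = (0.40·300 + 1.00·130) / 0.8500 = 250.00 / 0.8500 ≈ 294.11765.
Intermediate flow from 2 to 2: z_22 = a_22 · x_2 = 0.05 × 250.00 / 0.8500 = 12.50 / 0.8500 ≈ 14.706.

z_22 = 14.706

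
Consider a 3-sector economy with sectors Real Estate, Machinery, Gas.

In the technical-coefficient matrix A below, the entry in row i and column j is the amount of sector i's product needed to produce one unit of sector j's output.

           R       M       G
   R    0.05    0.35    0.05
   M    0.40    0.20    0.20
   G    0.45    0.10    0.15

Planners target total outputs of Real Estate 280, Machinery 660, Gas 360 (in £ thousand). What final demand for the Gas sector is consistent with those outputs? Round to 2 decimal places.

I − A =
  [   0.95    -0.35    -0.05]
  [  -0.40     0.80    -0.20]
  [  -0.45    -0.10     0.85]
d = (I − A) x:
  d_R = (+0.95)·280 + (-0.35)·660 + (-0.05)·360 = 17.00
  d_M = (-0.40)·280 + (+0.80)·660 + (-0.20)·360 = 344.00
  d_G = (-0.45)·280 + (-0.10)·660 + (+0.85)·360 = 114.00

d_G = 114.00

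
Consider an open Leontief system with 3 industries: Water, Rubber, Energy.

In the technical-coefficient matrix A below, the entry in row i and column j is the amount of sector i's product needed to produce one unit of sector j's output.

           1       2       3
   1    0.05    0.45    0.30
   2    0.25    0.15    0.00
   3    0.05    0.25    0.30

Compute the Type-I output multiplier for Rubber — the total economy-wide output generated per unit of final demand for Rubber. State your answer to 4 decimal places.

m_2 = 2.8571

I − A =
  [   0.95    -0.45    -0.30]
  [  -0.25     0.85     0.00]
  [  -0.05    -0.25     0.70]
Cofactors of I−A, C_ij = (−1)^(i+j)·(minor ij) (rows/columns in the sector order above):
  C_11 = (0.85)(0.70) − (0.00)(-0.25) = 0.5950
  C_12 = −[(-0.25)(0.70) − (0.00)(-0.05)] = 0.1750
  C_13 = (-0.25)(-0.25) − (0.85)(-0.05) = 0.1050
  C_21 = −[(-0.45)(0.70) − (-0.30)(-0.25)] = 0.3900
  C_22 = (0.95)(0.70) − (-0.30)(-0.05) = 0.6500
  C_23 = −[(0.95)(-0.25) − (-0.45)(-0.05)] = 0.2600
  C_31 = (-0.45)(0.00) − (-0.30)(0.85) = 0.2550
  C_32 = −[(0.95)(0.00) − (-0.30)(-0.25)] = 0.0750
  C_33 = (0.95)(0.85) − (-0.45)(-0.25) = 0.6950
det(I−A) = Σ_j (I−A)_1j·C_1j = (0.95)(0.5950) + (-0.45)(0.1750) + (-0.30)(0.1050) = 0.4550
adj(I−A) = Cᵀ =
  [ 0.5950   0.3900   0.2550]
  [ 0.1750   0.6500   0.0750]
  [ 0.1050   0.2600   0.6950]
(I − A)⁻¹ = adj(I−A) / det(I−A) ≈
  [   1.30769     0.85714     0.56044]
  [   0.38462     1.42857     0.16484]
  [   0.23077     0.57143     1.52747]
The output multiplier for sector j is the column-j sum of the Leontief inverse (I − A)⁻¹ = adj(I−A) / det(I−A).
Column 2 of adj(I−A): (0.3900, 0.6500, 0.2600); det(I−A) = 0.4550.
m_2 = (0.3900 + 0.6500 + 0.2600) / 0.4550 = 1.30 / 0.4550 ≈ 2.8571.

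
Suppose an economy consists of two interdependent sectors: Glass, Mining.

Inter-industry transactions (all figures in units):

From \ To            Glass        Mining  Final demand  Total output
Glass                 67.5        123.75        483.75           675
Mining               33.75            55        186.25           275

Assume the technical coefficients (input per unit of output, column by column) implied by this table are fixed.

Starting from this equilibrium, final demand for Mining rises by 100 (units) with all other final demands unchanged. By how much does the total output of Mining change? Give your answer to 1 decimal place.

Δx_M = 129.0

Technical coefficients a_ij = z_ij / X_j:
  a_GG = 67.5/675 = 0.10, a_MG = 33.75/675 = 0.05
  a_GM = 123.75/275 = 0.45, a_MM = 55/275 = 0.20
I − A =
  [   0.90    -0.45]
  [  -0.05     0.80]
det(I−A) = (0.90)(0.80) − (-0.45)(-0.05) = 0.6975
adj(I−A) = [[0.80, 0.45], [0.05, 0.90]]
(I − A)⁻¹ = adj(I−A) / det(I−A) ≈
  [   1.1470     0.6452]
  [   0.0717     1.2903]
Δx = (I − A)⁻¹ Δd with Δd having +100 in the Mining component and 0 elsewhere.
So Δx_M = L_MM · (+100), where L_MM = adj(I−A)_MM / det(I−A) = 0.90 / 0.6975.
Δx_M = 0.90 × (+100) / 0.6975 = 90.00 / 0.6975 ≈ 129.0.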